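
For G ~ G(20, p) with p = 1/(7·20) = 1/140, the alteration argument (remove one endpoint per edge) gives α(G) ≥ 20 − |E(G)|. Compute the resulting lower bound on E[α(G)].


E[|E(G)|] = C(20, 2)·p = 190 · (1/140) = 19/14.
E[α(G)] ≥ n − E[|E(G)|] = 20 − 19/14 = 261/14.
Numerically: ≈ 18.64286.
(This is only a lower bound; the true E[α(G)] may be larger.)

E[α(G)] ≥ 261/14 ≈ 18.64286.


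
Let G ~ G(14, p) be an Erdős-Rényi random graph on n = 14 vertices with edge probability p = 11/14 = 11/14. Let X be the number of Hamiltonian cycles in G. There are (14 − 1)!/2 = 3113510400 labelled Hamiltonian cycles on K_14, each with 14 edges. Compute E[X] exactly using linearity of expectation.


K_14 has (14 − 1)!/2 = 3113510400 labelled Hamiltonian cycles.
For each such Hamiltonian cycle H, let X_H = 1 if all 14 edges of H are present in G. Then P[X_H = 1] = p^{14} = (11/14)^{14} = 379749833583241/11112006825558016.
By linearity: E[X] = Σ_H E[X_H] = 3113510400 · p^{14} = 3113510400 · 379749833583241/11112006825558016 = 329898174179601037725/3100448333024.
Numerically: E[X] ≈ 1.06403e+08.

E[X] = 3113510400 · (11/14)^{14} = 329898174179601037725/3100448333024 ≈ 1.06403e+08.


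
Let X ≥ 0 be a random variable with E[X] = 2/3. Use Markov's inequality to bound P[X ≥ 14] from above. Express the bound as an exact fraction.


μ = E[X] = 2/3, a = 14.
Markov: P[X ≥ 14] ≤ μ/a = (2/3)/14 = 1/21.
Numerically: ≈ 0.04762.
(Since a = 14 > μ = 0.66667, the bound 1/21 is < 1 and informative.)

P[X ≥ 14] ≤ 1/21 ≈ 0.04762.


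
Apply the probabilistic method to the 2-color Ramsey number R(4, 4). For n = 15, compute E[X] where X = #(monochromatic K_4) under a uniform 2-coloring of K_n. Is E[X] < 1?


E[X] = C(15, 4) · 2^{1 − 6} = 1365 · 2^{−5} = 1365/32.
As a reduced fraction: E[X] = 1365/32 ≈ 42.6562500.
Is E[X] < 1? NO.
Since E[X] ≥ 1, the first-moment bound is inconclusive at n = 15; it does NOT by itself certify R(4, 4) > 15.

E[X] = 1365/32 ≈ 42.6562500; E[X] ≥ 1; first-moment method inconclusive here.


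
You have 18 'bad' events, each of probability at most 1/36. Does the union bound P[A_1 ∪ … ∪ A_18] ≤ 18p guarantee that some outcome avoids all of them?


Union bound: P[∪_{i=1}^{18} A_i] ≤ Σ_i P[A_i] ≤ 18·p = 18·(1/36) = 1/2.
Numerically: 1/2 ≈ 0.500000.
Is 1/2 < 1? YES.
Since P[∪ A_i] ≤ 1/2 < 1, the complement has P[∩ A_i^c] ≥ 1 − 1/2 = 1/2 > 0, so some outcome avoids every A_i.

18·p = 1/2 ≈ 0.500000; existence CERTIFIED by the union bound.


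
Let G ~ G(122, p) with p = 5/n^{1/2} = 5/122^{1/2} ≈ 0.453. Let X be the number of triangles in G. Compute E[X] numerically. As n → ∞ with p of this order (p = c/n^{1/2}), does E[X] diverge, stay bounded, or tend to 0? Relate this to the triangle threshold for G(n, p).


Number of potential triangles: C(122, 3) = 295240.
Each occurs with probability p³ ≈ (0.453)³ ≈ 9.27620e-02.
By linearity: E[X] = C(122, 3)·p³ ≈ 295240 · 9.27620e-02 ≈ 27387.063.
Since α = 1/2 < 1, p = c/n^{1/2} ≫ 1/n is above the triangle threshold p ~ 1/n. Asymptotically E[X] ~ (c³/6)·n^{3(1−α)} = (5³/6)·n^{1.5} → ∞; triangles are abundant w.h.p.

E[X] ≈ 27387.063; in regime p = Θ(1/n^{1/2}) E[X] diverges (above the triangle threshold p ~ 1/n).


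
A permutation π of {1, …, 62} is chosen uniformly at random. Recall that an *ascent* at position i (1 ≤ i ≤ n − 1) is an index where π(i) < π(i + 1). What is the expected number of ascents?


Write X = Σ X_I over i = 1, …, 61, with X_I the indicator of one ascent.
There are 61 indicators.
For each fixed i, the pair (π(i), π(i+1)) is a uniformly random ordered pair of distinct values from {1, …, 62}; by symmetry P[π(i) < π(i+1)] = 1/2.
By linearity: E[X] = 61 · (1/2) = (62 − 1) · (1/2) = 61/2 ≈ 30.50000.

E[X] = 61/2 = 30.50000.


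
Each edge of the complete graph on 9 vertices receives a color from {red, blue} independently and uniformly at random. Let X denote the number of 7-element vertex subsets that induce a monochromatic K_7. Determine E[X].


Let X = Σ_S X_S over the C(9, 7) = 36 subsets S of size 7, where X_S = 1 if the K_7 on S is monochromatic.
For a fixed S, the K_7 on S has C(7, 2) = 21 edges. P[all 21 edges red] = (1/2)^21, and likewise for blue, so P[monochromatic] = 2·(1/2)^21 = 2^{1 − 21} = 1/1048576.
By linearity: E[X] = C(9, 7) · 2^{1 − 21} = 36 · 1/1048576 = 9/262144.
Numerically: E[X] ≈ 0.000.

E[X] = C(9,7)·2^(1−C(7,2)) = 9/262144 ≈ 0.000.


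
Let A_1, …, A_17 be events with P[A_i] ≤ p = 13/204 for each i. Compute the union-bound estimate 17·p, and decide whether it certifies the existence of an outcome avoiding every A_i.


Union bound: P[∪_{i=1}^{17} A_i] ≤ Σ_i P[A_i] ≤ 17·p = 17·(13/204) = 13/12.
Numerically: 13/12 ≈ 1.08333.
Is 13/12 < 1? NO.
Since the bound 13/12 is ≥ 1, the union bound is uninformative here; it does NOT by itself certify existence.

17·p = 13/12 ≈ 1.08333; existence NOT certified by the union bound.


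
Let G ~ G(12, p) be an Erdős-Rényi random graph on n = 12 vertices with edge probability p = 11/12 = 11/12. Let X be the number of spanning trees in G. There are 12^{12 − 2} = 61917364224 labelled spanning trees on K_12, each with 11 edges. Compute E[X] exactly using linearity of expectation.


K_12 has 12^{12 − 2} = 61917364224 labelled spanning trees.
For each such spanning tree H, let X_H = 1 if all 11 edges of H are present in G. Then P[X_H = 1] = p^{11} = (11/12)^{11} = 285311670611/743008370688.
By linearity: E[X] = Σ_H E[X_H] = 61917364224 · p^{11} = 61917364224 · 285311670611/743008370688 = 285311670611/12.
Numerically: E[X] ≈ 2.3776e+10.

E[X] = 61917364224 · (11/12)^{11} = 285311670611/12 ≈ 2.3776e+10.


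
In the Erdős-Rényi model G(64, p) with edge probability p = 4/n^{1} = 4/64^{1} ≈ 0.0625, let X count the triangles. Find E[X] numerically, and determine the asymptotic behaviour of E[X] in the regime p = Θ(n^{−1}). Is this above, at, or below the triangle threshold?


Number of potential triangles: C(64, 3) = 41664.
Each occurs with probability p³ ≈ (0.0625)³ ≈ 2.44141e-04.
By linearity: E[X] = C(64, 3)·p³ ≈ 41664 · 2.44141e-04 ≈ 10.172.
Here α = 1, so p = 4/n is exactly at the triangle threshold p ~ 1/n. Asymptotically E[X] → c³/6 = 4³/6 = 32/3 ≈ 10.667, a bounded constant. In this regime the triangle count is asymptotically Poisson(c³/6).

E[X] ≈ 10.172; in regime p = Θ(1/n^{1}) E[X] stays bounded (at the triangle threshold p ~ 1/n).


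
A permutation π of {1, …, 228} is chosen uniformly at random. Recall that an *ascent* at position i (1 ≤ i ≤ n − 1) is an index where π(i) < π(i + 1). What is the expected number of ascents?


Write X = Σ X_I over i = 1, …, 227, with X_I the indicator of one ascent.
There are 227 indicators.
For each fixed i, the pair (π(i), π(i+1)) is a uniformly random ordered pair of distinct values from {1, …, 228}; by symmetry P[π(i) < π(i+1)] = 1/2.
By linearity: E[X] = 227 · (1/2) = (228 − 1) · (1/2) = 227/2 ≈ 113.500.

E[X] = 227/2 = 113.500.


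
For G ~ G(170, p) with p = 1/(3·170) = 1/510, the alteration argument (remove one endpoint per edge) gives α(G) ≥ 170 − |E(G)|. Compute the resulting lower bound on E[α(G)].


E[|E(G)|] = C(170, 2)·p = 14365 · (1/510) = 169/6.
E[α(G)] ≥ n − E[|E(G)|] = 170 − 169/6 = 851/6.
Numerically: ≈ 141.8333.
(This is only a lower bound; the true E[α(G)] may be larger.)

E[α(G)] ≥ 851/6 ≈ 141.8333.


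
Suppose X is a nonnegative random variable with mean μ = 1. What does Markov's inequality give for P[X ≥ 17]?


μ = E[X] = 1, a = 17.
Markov: P[X ≥ 17] ≤ μ/a = (1)/17 = 1/17.
Numerically: ≈ 0.0588.
(Since a = 17 > μ = 1.0000, the bound 1/17 is < 1 and informative.)

P[X ≥ 17] ≤ 1/17 ≈ 0.0588.


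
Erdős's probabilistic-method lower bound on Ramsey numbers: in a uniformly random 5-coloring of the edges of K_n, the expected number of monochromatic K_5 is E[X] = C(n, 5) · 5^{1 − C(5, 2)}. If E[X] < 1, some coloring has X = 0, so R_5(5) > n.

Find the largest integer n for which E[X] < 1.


We need C(n, 5) · 5^{1 − 10} < 1, i.e. C(n, 5) < 5^{10 − 1} = 1953125.
Check values of n near the boundary:
  n = 44: C(44, 5) = 1086008; 1086008 < 1953125? YES
  n = 45: C(45, 5) = 1221759; 1221759 < 1953125? YES
  n = 46: C(46, 5) = 1370754; 1370754 < 1953125? YES
  n = 47: C(47, 5) = 1533939; 1533939 < 1953125? YES
  n = 48: C(48, 5) = 1712304; 1712304 < 1953125? YES
  n = 49: C(49, 5) = 1906884; 1906884 < 1953125? YES
  n = 50: C(50, 5) = 2118760; 2118760 < 1953125? NO
The largest n with C(n, 5) < 1953125 is n = 49 (where E[X] = 1906884/1953125 ≈ 0.97632). Hence R_5(5) > 49, i.e. R_5(5) ≥ 50.

Largest n = 49; hence R_5(5) > 49.


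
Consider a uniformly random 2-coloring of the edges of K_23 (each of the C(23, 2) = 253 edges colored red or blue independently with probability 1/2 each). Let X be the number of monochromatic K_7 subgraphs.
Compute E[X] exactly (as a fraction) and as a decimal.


Let X = Σ_S X_S over the C(23, 7) = 245157 subsets S of size 7, where X_S = 1 if the K_7 on S is monochromatic.
For a fixed S, the K_7 on S has C(7, 2) = 21 edges. P[all 21 edges red] = (1/2)^21, and likewise for blue, so P[monochromatic] = 2·(1/2)^21 = 2^{1 − 21} = 1/1048576.
Summing: E[X] = C(23, 7) · 2^{1 − 21} = 245157 · 1/1048576 = 245157/1048576.
Numerically: E[X] ≈ 0.2338.

E[X] = C(23,7)·2^(1−C(7,2)) = 245157/1048576 ≈ 0.2338.


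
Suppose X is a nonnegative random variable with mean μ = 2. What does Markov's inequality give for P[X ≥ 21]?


μ = E[X] = 2, a = 21.
Markov: P[X ≥ 21] ≤ μ/a = (2)/21 = 2/21.
Numerically: ≈ 0.09524.
(Since a = 21 > μ = 2.00000, the bound 2/21 is < 1 and informative.)

P[X ≥ 21] ≤ 2/21 ≈ 0.09524.


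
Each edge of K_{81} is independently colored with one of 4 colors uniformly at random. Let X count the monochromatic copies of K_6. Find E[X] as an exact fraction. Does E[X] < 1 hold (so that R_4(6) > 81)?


E[X] = C(81, 6) · 4^{1 − 15} = 324540216 · 4^{−14} = 324540216/268435456.
As a reduced fraction: E[X] = 40567527/33554432 ≈ 1.2090065.
Is E[X] < 1? NO.
Since E[X] ≥ 1, the first-moment bound is inconclusive at n = 81; it does NOT by itself certify R_4(6) > 81.

E[X] = 40567527/33554432 ≈ 1.2090065; E[X] ≥ 1; first-moment method inconclusive here.


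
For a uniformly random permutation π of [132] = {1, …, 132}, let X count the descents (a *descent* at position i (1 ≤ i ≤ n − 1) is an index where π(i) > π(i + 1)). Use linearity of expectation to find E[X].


Write X = Σ X_I over i = 1, …, 131, with X_I the indicator of one descent.
There are 131 indicators.
For each fixed i, the pair (π(i), π(i+1)) is a uniformly random ordered pair of distinct values from {1, …, 132}; by symmetry P[π(i) > π(i+1)] = 1/2.
By linearity: E[X] = 131 · (1/2) = (132 − 1) · (1/2) = 131/2 ≈ 65.500.

E[X] = 131/2 = 65.500.


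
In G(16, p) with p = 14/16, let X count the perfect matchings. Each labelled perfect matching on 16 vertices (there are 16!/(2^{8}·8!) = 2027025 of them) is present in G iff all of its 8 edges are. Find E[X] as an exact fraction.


K_16 has 16!/(2^{8}·8!) = 2027025 labelled perfect matchings.
For each such perfect matching H, let X_H = 1 if all 8 edges of H are present in G. Then P[X_H = 1] = p^{8} = (7/8)^{8} = 5764801/16777216.
Summing the indicators: E[X] = Σ_H E[X_H] = 2027025 · p^{8} = 2027025 · 5764801/16777216 = 11685395747025/16777216.
Numerically: E[X] ≈ 6.97e+05.

E[X] = 2027025 · (7/8)^{8} = 11685395747025/16777216 ≈ 6.97e+05.


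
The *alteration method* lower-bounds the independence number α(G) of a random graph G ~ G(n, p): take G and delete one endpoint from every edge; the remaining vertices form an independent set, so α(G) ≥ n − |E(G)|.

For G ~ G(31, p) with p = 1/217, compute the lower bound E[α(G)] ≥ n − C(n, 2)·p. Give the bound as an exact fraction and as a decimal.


E[|E(G)|] = C(31, 2)·p = 465 · (1/217) = 15/7.
E[α(G)] ≥ n − E[|E(G)|] = 31 − 15/7 = 202/7.
Numerically: ≈ 28.85714.
(This is only a lower bound; the true E[α(G)] may be larger.)

E[α(G)] ≥ 202/7 ≈ 28.85714.


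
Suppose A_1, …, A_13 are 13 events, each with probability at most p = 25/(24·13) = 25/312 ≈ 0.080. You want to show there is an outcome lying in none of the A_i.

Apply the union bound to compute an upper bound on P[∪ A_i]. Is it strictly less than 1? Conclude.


Union bound: P[∪_{i=1}^{13} A_i] ≤ Σ_i P[A_i] ≤ 13·p = 13·(25/312) = 25/24.
Numerically: 25/24 ≈ 1.042.
Is 25/24 < 1? NO.
Since the bound 25/24 is ≥ 1, the union bound is uninformative here; it does NOT by itself certify existence.

13·p = 25/24 ≈ 1.042; existence NOT certified by the union bound.


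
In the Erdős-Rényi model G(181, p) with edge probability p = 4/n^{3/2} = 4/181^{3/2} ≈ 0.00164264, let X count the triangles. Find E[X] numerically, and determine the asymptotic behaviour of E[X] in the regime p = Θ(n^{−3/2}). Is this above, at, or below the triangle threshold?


Number of potential triangles: C(181, 3) = 971970.
Each occurs with probability p³ ≈ (0.00164264)³ ≈ 4.43227182e-09.
By linearity: E[X] = C(181, 3)·p³ ≈ 971970 · 4.43227182e-09 ≈ 0.004308.
Since α = 3/2 > 1, p = c/n^{3/2} = o(1/n) is below the triangle threshold p ~ 1/n. Asymptotically E[X] ~ (c³/6)·n^{3(1−α)} = (4³/6)·n^{-1.5} → 0, so by Markov's inequality G has no triangles w.h.p.

E[X] ≈ 0.004308; in regime p = Θ(1/n^{3/2}) E[X] tends to 0 (below the triangle threshold p ~ 1/n).


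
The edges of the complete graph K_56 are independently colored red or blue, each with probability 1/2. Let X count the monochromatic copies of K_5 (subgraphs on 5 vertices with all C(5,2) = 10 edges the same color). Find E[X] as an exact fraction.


Let X = Σ_S X_S over the C(56, 5) = 3819816 subsets S of size 5, where X_S = 1 if the K_5 on S is monochromatic.
For a fixed S, the K_5 on S has C(5, 2) = 10 edges. P[all 10 edges red] = (1/2)^10, and likewise for blue, so P[monochromatic] = 2·(1/2)^10 = 2^{1 − 10} = 1/512.
Summing: E[X] = C(56, 5) · 2^{1 − 10} = 3819816 · 1/512 = 477477/64.
Numerically: E[X] ≈ 7460.5781.

E[X] = C(56,5)·2^(1−C(5,2)) = 477477/64 ≈ 7460.5781.


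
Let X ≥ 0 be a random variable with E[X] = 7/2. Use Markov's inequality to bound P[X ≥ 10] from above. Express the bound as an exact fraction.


μ = E[X] = 7/2, a = 10.
Markov: P[X ≥ 10] ≤ μ/a = (7/2)/10 = 7/20.
Numerically: ≈ 0.35000.
(Since a = 10 > μ = 3.50000, the bound 7/20 is < 1 and informative.)

P[X ≥ 10] ≤ 7/20 ≈ 0.35000.


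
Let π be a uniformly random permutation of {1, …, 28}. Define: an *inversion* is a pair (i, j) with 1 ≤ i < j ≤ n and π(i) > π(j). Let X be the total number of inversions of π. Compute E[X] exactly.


Write X = Σ X_I over the C(28, 2) = 378 pairs i < j, with X_I the indicator of one inversion.
There are 378 indicators.
For each fixed pair i < j, the values π(i) and π(j) are two distinct elements of {1, …, 28} in uniformly random order; by symmetry P[π(i) > π(j)] = 1/2.
By linearity: E[X] = 378 · (1/2) = C(28, 2) · (1/2) = 378/2 = 189 ≈ 189.000.

E[X] = 189 = 189.000.


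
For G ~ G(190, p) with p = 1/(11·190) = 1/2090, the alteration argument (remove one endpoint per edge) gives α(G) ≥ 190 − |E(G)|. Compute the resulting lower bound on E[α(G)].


E[|E(G)|] = C(190, 2)·p = 17955 · (1/2090) = 189/22.
E[α(G)] ≥ n − E[|E(G)|] = 190 − 189/22 = 3991/22.
Numerically: ≈ 181.4091.
(This is only a lower bound; the true E[α(G)] may be larger.)

E[α(G)] ≥ 3991/22 ≈ 181.4091.


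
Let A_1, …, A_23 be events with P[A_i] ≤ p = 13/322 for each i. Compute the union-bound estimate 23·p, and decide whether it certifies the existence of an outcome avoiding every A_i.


Union bound: P[∪_{i=1}^{23} A_i] ≤ Σ_i P[A_i] ≤ 23·p = 23·(13/322) = 13/14.
Numerically: 13/14 ≈ 0.9285714.
Is 13/14 < 1? YES.
Since P[∪ A_i] ≤ 13/14 < 1, the complement has P[∩ A_i^c] ≥ 1 − 13/14 = 1/14 > 0, so some outcome avoids every A_i.

23·p = 13/14 ≈ 0.9285714; existence CERTIFIED by the union bound.


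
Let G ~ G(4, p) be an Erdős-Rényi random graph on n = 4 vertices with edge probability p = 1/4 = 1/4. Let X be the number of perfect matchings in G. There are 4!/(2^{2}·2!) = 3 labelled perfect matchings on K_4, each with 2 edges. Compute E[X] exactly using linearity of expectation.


K_4 has 4!/(2^{2}·2!) = 3 labelled perfect matchings.
For each such perfect matching H, let X_H = 1 if all 2 edges of H are present in G. Then P[X_H = 1] = p^{2} = (1/4)^{2} = 1/16.
Summing the indicators: E[X] = Σ_H E[X_H] = 3 · p^{2} = 3 · 1/16 = 3/16.
Numerically: E[X] ≈ 0.1875.

E[X] = 3 · (1/4)^{2} = 3/16 ≈ 0.1875.


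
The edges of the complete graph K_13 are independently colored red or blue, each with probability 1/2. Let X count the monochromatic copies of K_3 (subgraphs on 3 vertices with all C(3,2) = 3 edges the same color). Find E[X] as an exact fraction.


Let X = Σ_S X_S over the C(13, 3) = 286 subsets S of size 3, where X_S = 1 if the K_3 on S is monochromatic.
For a fixed S, the K_3 on S has C(3, 2) = 3 edges. P[all 3 edges red] = (1/2)^3, and likewise for blue, so P[monochromatic] = 2·(1/2)^3 = 2^{1 − 3} = 1/4.
By linearity of expectation: E[X] = C(13, 3) · 2^{1 − 3} = 286 · 1/4 = 143/2.
Numerically: E[X] ≈ 71.500.

E[X] = C(13,3)·2^(1−C(3,2)) = 143/2 ≈ 71.500.


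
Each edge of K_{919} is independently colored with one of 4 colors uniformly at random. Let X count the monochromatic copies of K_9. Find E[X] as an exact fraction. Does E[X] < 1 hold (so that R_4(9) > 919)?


E[X] = C(919, 9) · 4^{1 − 36} = 1238828681639563077558 · 4^{−35} = 1238828681639563077558/1180591620717411303424.
As a reduced fraction: E[X] = 619414340819781538779/590295810358705651712 ≈ 1.04933.
Is E[X] < 1? NO.
Since E[X] ≥ 1, the first-moment bound is inconclusive at n = 919; it does NOT by itself certify R_4(9) > 919.

E[X] = 619414340819781538779/590295810358705651712 ≈ 1.04933; E[X] ≥ 1; first-moment method inconclusive here.


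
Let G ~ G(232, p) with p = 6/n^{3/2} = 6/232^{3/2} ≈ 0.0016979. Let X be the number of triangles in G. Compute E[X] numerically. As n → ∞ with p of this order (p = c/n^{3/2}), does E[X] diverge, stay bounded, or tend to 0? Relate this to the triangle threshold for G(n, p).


Number of potential triangles: C(232, 3) = 2054360.
Each occurs with probability p³ ≈ (0.0016979)³ ≈ 4.8950577e-09.
By linearity: E[X] = C(232, 3)·p³ ≈ 2054360 · 4.8950577e-09 ≈ 0.01006.
Since α = 3/2 > 1, p = c/n^{3/2} = o(1/n) is below the triangle threshold p ~ 1/n. Asymptotically E[X] ~ (c³/6)·n^{3(1−α)} = (6³/6)·n^{-1.5} → 0, so by Markov's inequality G has no triangles w.h.p.

E[X] ≈ 0.01006; in regime p = Θ(1/n^{3/2}) E[X] tends to 0 (below the triangle threshold p ~ 1/n).


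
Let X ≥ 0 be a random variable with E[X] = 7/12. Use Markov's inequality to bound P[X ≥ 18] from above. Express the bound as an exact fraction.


μ = E[X] = 7/12, a = 18.
Markov: P[X ≥ 18] ≤ μ/a = (7/12)/18 = 7/216.
Numerically: ≈ 0.0324.
(Since a = 18 > μ = 0.5833, the bound 7/216 is < 1 and informative.)

P[X ≥ 18] ≤ 7/216 ≈ 0.0324.


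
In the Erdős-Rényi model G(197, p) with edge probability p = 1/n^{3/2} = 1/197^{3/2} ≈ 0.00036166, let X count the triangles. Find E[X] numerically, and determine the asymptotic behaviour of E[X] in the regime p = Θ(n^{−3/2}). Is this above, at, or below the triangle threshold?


Number of potential triangles: C(197, 3) = 1254890.
Each occurs with probability p³ ≈ (0.00036166)³ ≈ 4.7304448e-11.
By linearity: E[X] = C(197, 3)·p³ ≈ 1254890 · 4.7304448e-11 ≈ 0.00006.
Since α = 3/2 > 1, p = c/n^{3/2} = o(1/n) is below the triangle threshold p ~ 1/n. Asymptotically E[X] ~ (c³/6)·n^{3(1−α)} = (1³/6)·n^{-1.5} → 0, so by Markov's inequality G has no triangles w.h.p.

E[X] ≈ 0.00006; in regime p = Θ(1/n^{3/2}) E[X] tends to 0 (below the triangle threshold p ~ 1/n).


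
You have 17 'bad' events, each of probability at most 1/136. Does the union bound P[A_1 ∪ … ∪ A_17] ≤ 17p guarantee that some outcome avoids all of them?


Union bound: P[∪_{i=1}^{17} A_i] ≤ Σ_i P[A_i] ≤ 17·p = 17·(1/136) = 1/8.
Numerically: 1/8 ≈ 0.1250.
Is 1/8 < 1? YES.
Since P[∪ A_i] ≤ 1/8 < 1, the complement has P[∩ A_i^c] ≥ 1 − 1/8 = 7/8 > 0, so some outcome avoids every A_i.

17·p = 1/8 ≈ 0.1250; existence CERTIFIED by the union bound.


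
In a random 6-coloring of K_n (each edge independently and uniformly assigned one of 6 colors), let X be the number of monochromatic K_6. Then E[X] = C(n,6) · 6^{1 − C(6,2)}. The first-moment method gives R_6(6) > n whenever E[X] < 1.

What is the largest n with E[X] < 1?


We need C(n, 6) · 6^{1 − 15} < 1, i.e. C(n, 6) < 6^{15 − 1} = 78364164096.
Check values of n near the boundary:
  n = 193: C(193, 6) = 66364016544; 66364016544 < 78364164096? YES
  n = 194: C(194, 6) = 68482017072; 68482017072 < 78364164096? YES
  n = 195: C(195, 6) = 70656049360; 70656049360 < 78364164096? YES
  n = 196: C(196, 6) = 72887293024; 72887293024 < 78364164096? YES
  n = 197: C(197, 6) = 75176946208; 75176946208 < 78364164096? YES
  n = 198: C(198, 6) = 77526225777; 77526225777 < 78364164096? YES
  n = 199: C(199, 6) = 79936367511; 79936367511 < 78364164096? NO
The largest n with C(n, 6) < 78364164096 is n = 198 (where E[X] = 25842075259/26121388032 ≈ 0.98931). Hence R_6(6) > 198, i.e. R_6(6) ≥ 199.

Largest n = 198; hence R_6(6) > 198.


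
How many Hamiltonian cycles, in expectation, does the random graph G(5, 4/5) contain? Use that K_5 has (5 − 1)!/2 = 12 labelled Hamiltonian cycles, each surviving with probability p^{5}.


K_5 has (5 − 1)!/2 = 12 labelled Hamiltonian cycles.
For each such Hamiltonian cycle H, let X_H = 1 if all 5 edges of H are present in G. Then P[X_H = 1] = p^{5} = (4/5)^{5} = 1024/3125.
Summing the indicators: E[X] = Σ_H E[X_H] = 12 · p^{5} = 12 · 1024/3125 = 12288/3125.
Numerically: E[X] ≈ 3.932.

E[X] = 12 · (4/5)^{5} = 12288/3125 ≈ 3.932.


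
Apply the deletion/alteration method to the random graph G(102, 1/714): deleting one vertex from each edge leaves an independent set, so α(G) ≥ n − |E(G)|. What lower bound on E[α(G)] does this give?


E[|E(G)|] = C(102, 2)·p = 5151 · (1/714) = 101/14.
E[α(G)] ≥ n − E[|E(G)|] = 102 − 101/14 = 1327/14.
Numerically: ≈ 94.786.
(This is only a lower bound; the true E[α(G)] may be larger.)

E[α(G)] ≥ 1327/14 ≈ 94.786.


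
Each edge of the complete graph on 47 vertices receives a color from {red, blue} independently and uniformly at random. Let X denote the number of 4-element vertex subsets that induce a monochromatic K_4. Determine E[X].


Let X = Σ_S X_S over the C(47, 4) = 178365 subsets S of size 4, where X_S = 1 if the K_4 on S is monochromatic.
For a fixed S, the K_4 on S has C(4, 2) = 6 edges. P[all 6 edges red] = (1/2)^6, and likewise for blue, so P[monochromatic] = 2·(1/2)^6 = 2^{1 − 6} = 1/32.
Summing: E[X] = C(47, 4) · 2^{1 − 6} = 178365 · 1/32 = 178365/32.
Numerically: E[X] ≈ 5573.90625.

E[X] = C(47,4)·2^(1−C(4,2)) = 178365/32 ≈ 5573.90625.


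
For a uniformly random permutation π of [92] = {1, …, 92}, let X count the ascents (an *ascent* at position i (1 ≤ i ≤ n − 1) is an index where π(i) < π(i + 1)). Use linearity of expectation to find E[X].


Write X = Σ X_I over i = 1, …, 91, with X_I the indicator of one ascent.
There are 91 indicators.
For each fixed i, the pair (π(i), π(i+1)) is a uniformly random ordered pair of distinct values from {1, …, 92}; by symmetry P[π(i) < π(i+1)] = 1/2.
By linearity: E[X] = 91 · (1/2) = (92 − 1) · (1/2) = 91/2 ≈ 45.5000.

E[X] = 91/2 = 45.5000.


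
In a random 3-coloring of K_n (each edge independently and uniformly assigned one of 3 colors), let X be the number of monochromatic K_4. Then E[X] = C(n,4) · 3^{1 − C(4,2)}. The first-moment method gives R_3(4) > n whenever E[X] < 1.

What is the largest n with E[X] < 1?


We need C(n, 4) · 3^{1 − 6} < 1, i.e. C(n, 4) < 3^{6 − 1} = 243.
Check values of n near the boundary:
  n = 4: C(4, 4) = 1; 1 < 243? YES
  n = 5: C(5, 4) = 5; 5 < 243? YES
  n = 6: C(6, 4) = 15; 15 < 243? YES
  n = 7: C(7, 4) = 35; 35 < 243? YES
  n = 8: C(8, 4) = 70; 70 < 243? YES
  n = 9: C(9, 4) = 126; 126 < 243? YES
  n = 10: C(10, 4) = 210; 210 < 243? YES
  n = 11: C(11, 4) = 330; 330 < 243? NO
  n = 12: C(12, 4) = 495; 495 < 243? NO
  n = 13: C(13, 4) = 715; 715 < 243? NO
The largest n with C(n, 4) < 243 is n = 10 (where E[X] = 70/81 ≈ 0.8641975). Hence R_3(4) > 10, i.e. R_3(4) ≥ 11.

Largest n = 10; hence R_3(4) > 10.


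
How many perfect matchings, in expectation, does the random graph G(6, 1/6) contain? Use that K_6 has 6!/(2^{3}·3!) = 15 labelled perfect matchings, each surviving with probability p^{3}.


K_6 has 6!/(2^{3}·3!) = 15 labelled perfect matchings.
For each such perfect matching H, let X_H = 1 if all 3 edges of H are present in G. Then P[X_H = 1] = p^{3} = (1/6)^{3} = 1/216.
Summing the indicators: E[X] = Σ_H E[X_H] = 15 · p^{3} = 15 · 1/216 = 5/72.
Numerically: E[X] ≈ 0.0694444.

E[X] = 15 · (1/6)^{3} = 5/72 ≈ 0.0694444.


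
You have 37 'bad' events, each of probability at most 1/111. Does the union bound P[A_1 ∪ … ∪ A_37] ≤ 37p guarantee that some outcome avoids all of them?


Union bound: P[∪_{i=1}^{37} A_i] ≤ Σ_i P[A_i] ≤ 37·p = 37·(1/111) = 1/3.
Numerically: 1/3 ≈ 0.33333.
Is 1/3 < 1? YES.
Since P[∪ A_i] ≤ 1/3 < 1, the complement has P[∩ A_i^c] ≥ 1 − 1/3 = 2/3 > 0, so some outcome avoids every A_i.

37·p = 1/3 ≈ 0.33333; existence CERTIFIED by the union bound.


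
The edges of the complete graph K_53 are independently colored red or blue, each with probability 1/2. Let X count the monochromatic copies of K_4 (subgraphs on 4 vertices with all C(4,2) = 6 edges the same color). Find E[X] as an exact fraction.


Let X = Σ_S X_S over the C(53, 4) = 292825 subsets S of size 4, where X_S = 1 if the K_4 on S is monochromatic.
For a fixed S, the K_4 on S has C(4, 2) = 6 edges. P[all 6 edges red] = (1/2)^6, and likewise for blue, so P[monochromatic] = 2·(1/2)^6 = 2^{1 − 6} = 1/32.
By linearity: E[X] = C(53, 4) · 2^{1 − 6} = 292825 · 1/32 = 292825/32.
Numerically: E[X] ≈ 9150.78125.

E[X] = C(53,4)·2^(1−C(4,2)) = 292825/32 ≈ 9150.78125.


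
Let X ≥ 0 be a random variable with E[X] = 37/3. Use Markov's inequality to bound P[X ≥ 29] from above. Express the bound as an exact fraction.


μ = E[X] = 37/3, a = 29.
Markov: P[X ≥ 29] ≤ μ/a = (37/3)/29 = 37/87.
Numerically: ≈ 0.42529.
(Since a = 29 > μ = 12.33333, the bound 37/87 is < 1 and informative.)

P[X ≥ 29] ≤ 37/87 ≈ 0.42529.


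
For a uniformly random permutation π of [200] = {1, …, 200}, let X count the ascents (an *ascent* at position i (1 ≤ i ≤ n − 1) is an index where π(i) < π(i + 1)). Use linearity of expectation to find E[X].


Write X = Σ X_I over i = 1, …, 199, with X_I the indicator of one ascent.
There are 199 indicators.
For each fixed i, the pair (π(i), π(i+1)) is a uniformly random ordered pair of distinct values from {1, …, 200}; by symmetry P[π(i) < π(i+1)] = 1/2.
By linearity: E[X] = 199 · (1/2) = (200 − 1) · (1/2) = 199/2 ≈ 99.5000.

E[X] = 199/2 = 99.5000.


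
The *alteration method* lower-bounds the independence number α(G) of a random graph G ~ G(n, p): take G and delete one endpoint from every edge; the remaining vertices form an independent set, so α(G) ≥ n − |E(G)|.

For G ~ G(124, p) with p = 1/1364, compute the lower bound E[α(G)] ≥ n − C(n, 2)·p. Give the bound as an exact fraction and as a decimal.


E[|E(G)|] = C(124, 2)·p = 7626 · (1/1364) = 123/22.
E[α(G)] ≥ n − E[|E(G)|] = 124 − 123/22 = 2605/22.
Numerically: ≈ 118.40909.
(This is only a lower bound; the true E[α(G)] may be larger.)

E[α(G)] ≥ 2605/22 ≈ 118.40909.


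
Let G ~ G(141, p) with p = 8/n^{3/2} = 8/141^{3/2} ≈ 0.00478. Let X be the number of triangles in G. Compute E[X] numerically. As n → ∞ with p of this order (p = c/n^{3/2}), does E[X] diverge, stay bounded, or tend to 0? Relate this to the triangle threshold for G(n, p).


Number of potential triangles: C(141, 3) = 457310.
Each occurs with probability p³ ≈ (0.00478)³ ≈ 1.09090e-07.
By linearity: E[X] = C(141, 3)·p³ ≈ 457310 · 1.09090e-07 ≈ 0.050.
Since α = 3/2 > 1, p = c/n^{3/2} = o(1/n) is below the triangle threshold p ~ 1/n. Asymptotically E[X] ~ (c³/6)·n^{3(1−α)} = (8³/6)·n^{-1.5} → 0, so by Markov's inequality G has no triangles w.h.p.

E[X] ≈ 0.050; in regime p = Θ(1/n^{3/2}) E[X] tends to 0 (below the triangle threshold p ~ 1/n).


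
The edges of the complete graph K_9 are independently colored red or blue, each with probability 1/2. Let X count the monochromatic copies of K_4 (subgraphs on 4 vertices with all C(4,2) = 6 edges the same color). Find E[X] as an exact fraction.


Let X = Σ_S X_S over the C(9, 4) = 126 subsets S of size 4, where X_S = 1 if the K_4 on S is monochromatic.
For a fixed S, the K_4 on S has C(4, 2) = 6 edges. P[all 6 edges red] = (1/2)^6, and likewise for blue, so P[monochromatic] = 2·(1/2)^6 = 2^{1 − 6} = 1/32.
Summing: E[X] = C(9, 4) · 2^{1 − 6} = 126 · 1/32 = 63/16.
Numerically: E[X] ≈ 3.937500.

E[X] = C(9,4)·2^(1−C(4,2)) = 63/16 ≈ 3.937500.


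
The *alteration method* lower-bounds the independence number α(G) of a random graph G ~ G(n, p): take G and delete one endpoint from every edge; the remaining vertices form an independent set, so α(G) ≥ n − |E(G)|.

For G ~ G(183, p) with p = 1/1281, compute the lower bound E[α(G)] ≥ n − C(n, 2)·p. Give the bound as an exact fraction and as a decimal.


E[|E(G)|] = C(183, 2)·p = 16653 · (1/1281) = 13.
E[α(G)] ≥ n − E[|E(G)|] = 183 − 13 = 170.
Numerically: ≈ 170.00000.
(This is only a lower bound; the true E[α(G)] may be larger.)

E[α(G)] ≥ 170 ≈ 170.00000.


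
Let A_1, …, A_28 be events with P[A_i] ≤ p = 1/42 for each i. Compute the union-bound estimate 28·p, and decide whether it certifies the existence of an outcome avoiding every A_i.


Union bound: P[∪_{i=1}^{28} A_i] ≤ Σ_i P[A_i] ≤ 28·p = 28·(1/42) = 2/3.
Numerically: 2/3 ≈ 0.6666667.
Is 2/3 < 1? YES.
Since P[∪ A_i] ≤ 2/3 < 1, the complement has P[∩ A_i^c] ≥ 1 − 2/3 = 1/3 > 0, so some outcome avoids every A_i.

28·p = 2/3 ≈ 0.6666667; existence CERTIFIED by the union bound.


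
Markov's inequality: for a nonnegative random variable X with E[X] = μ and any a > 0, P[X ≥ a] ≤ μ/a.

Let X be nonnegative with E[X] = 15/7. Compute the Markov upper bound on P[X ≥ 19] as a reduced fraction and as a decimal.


μ = E[X] = 15/7, a = 19.
Markov: P[X ≥ 19] ≤ μ/a = (15/7)/19 = 15/133.
Numerically: ≈ 0.112782.
(Since a = 19 > μ = 2.142857, the bound 15/133 is < 1 and informative.)

P[X ≥ 19] ≤ 15/133 ≈ 0.112782.


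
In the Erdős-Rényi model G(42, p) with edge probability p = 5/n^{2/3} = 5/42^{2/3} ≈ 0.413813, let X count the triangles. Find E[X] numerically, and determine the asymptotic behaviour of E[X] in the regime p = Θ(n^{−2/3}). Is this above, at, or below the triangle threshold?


Number of potential triangles: C(42, 3) = 11480.
Each occurs with probability p³ ≈ (0.413813)³ ≈ 7.08616780e-02.
By linearity: E[X] = C(42, 3)·p³ ≈ 11480 · 7.08616780e-02 ≈ 813.492063.
Since α = 2/3 < 1, p = c/n^{2/3} ≫ 1/n is above the triangle threshold p ~ 1/n. Asymptotically E[X] ~ (c³/6)·n^{3(1−α)} = (5³/6)·n^{1} → ∞; triangles are abundant w.h.p.

E[X] ≈ 813.492063; in regime p = Θ(1/n^{2/3}) E[X] diverges (above the triangle threshold p ~ 1/n).


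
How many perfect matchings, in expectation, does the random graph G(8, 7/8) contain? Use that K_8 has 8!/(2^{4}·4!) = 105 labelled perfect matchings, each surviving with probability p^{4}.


K_8 has 8!/(2^{4}·4!) = 105 labelled perfect matchings.
For each such perfect matching H, let X_H = 1 if all 4 edges of H are present in G. Then P[X_H = 1] = p^{4} = (7/8)^{4} = 2401/4096.
By linearity: E[X] = Σ_H E[X_H] = 105 · p^{4} = 105 · 2401/4096 = 252105/4096.
Numerically: E[X] ≈ 61.5491.

E[X] = 105 · (7/8)^{4} = 252105/4096 ≈ 61.5491.


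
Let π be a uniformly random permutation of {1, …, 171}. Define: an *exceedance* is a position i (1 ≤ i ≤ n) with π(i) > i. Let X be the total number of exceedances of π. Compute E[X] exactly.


Write X = Σ_{i=1}^{171} X_i, where X_i = 1_{π(i) > i}.
For each fixed i, π(i) is uniform over {1, …, 171} (marginal of a uniform permutation), so P[π(i) > i] = (n − i)/n. Summing: Σ_{i=1}^{171} (n − i)/n = (0 + 1 + … + 170)/171 = 171(171 − 1)/(2·171) = (171 − 1)/2.
Hence E[X] = Σ_{i=1}^{171} (171 − i)/171 = 85 ≈ 85.0000.

E[X] = 85 = 85.0000.


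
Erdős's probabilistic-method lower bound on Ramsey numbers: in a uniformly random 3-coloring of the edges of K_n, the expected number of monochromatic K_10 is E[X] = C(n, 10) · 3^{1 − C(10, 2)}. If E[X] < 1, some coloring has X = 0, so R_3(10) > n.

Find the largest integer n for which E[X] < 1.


We need C(n, 10) · 3^{1 − 45} < 1, i.e. C(n, 10) < 3^{45 − 1} = 984770902183611232881.
Check values of n near the boundary:
  n = 568: C(568, 10) = 889446337783744949208; 889446337783744949208 < 984770902183611232881? YES
  n = 569: C(569, 10) = 905357721286137524328; 905357721286137524328 < 984770902183611232881? YES
  n = 570: C(570, 10) = 921524823451961408691; 921524823451961408691 < 984770902183611232881? YES
  n = 571: C(571, 10) = 937951290893172842001; 937951290893172842001 < 984770902183611232881? YES
  n = 572: C(572, 10) = 954640815642161682606; 954640815642161682606 < 984770902183611232881? YES
  n = 573: C(573, 10) = 971597135635805762226; 971597135635805762226 < 984770902183611232881? YES
  n = 574: C(574, 10) = 988824035203816502691; 988824035203816502691 < 984770902183611232881? NO
  n = 575: C(575, 10) = 1006325345561406175305; 1006325345561406175305 < 984770902183611232881? NO
  n = 576: C(576, 10) = 1024104945306307344480; 1024104945306307344480 < 984770902183611232881? NO
The largest n with C(n, 10) < 984770902183611232881 is n = 573 (where E[X] = 35985079097622435638/36472996377170786403 ≈ 0.9866). Hence R_3(10) > 573, i.e. R_3(10) ≥ 574.

Largest n = 573; hence R_3(10) > 573.


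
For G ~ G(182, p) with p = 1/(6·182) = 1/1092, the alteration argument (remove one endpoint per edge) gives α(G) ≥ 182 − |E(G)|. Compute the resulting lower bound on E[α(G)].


E[|E(G)|] = C(182, 2)·p = 16471 · (1/1092) = 181/12.
E[α(G)] ≥ n − E[|E(G)|] = 182 − 181/12 = 2003/12.
Numerically: ≈ 166.917.
(This is only a lower bound; the true E[α(G)] may be larger.)

E[α(G)] ≥ 2003/12 ≈ 166.917.


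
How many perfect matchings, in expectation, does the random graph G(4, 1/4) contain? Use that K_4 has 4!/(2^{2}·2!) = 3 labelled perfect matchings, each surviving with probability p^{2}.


K_4 has 4!/(2^{2}·2!) = 3 labelled perfect matchings.
For each such perfect matching H, let X_H = 1 if all 2 edges of H are present in G. Then P[X_H = 1] = p^{2} = (1/4)^{2} = 1/16.
By linearity: E[X] = Σ_H E[X_H] = 3 · p^{2} = 3 · 1/16 = 3/16.
Numerically: E[X] ≈ 0.1875.

E[X] = 3 · (1/4)^{2} = 3/16 ≈ 0.1875.


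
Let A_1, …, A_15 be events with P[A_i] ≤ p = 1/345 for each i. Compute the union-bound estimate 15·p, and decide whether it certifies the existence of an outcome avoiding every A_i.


Union bound: P[∪_{i=1}^{15} A_i] ≤ Σ_i P[A_i] ≤ 15·p = 15·(1/345) = 1/23.
Numerically: 1/23 ≈ 0.04348.
Is 1/23 < 1? YES.
Since P[∪ A_i] ≤ 1/23 < 1, the complement has P[∩ A_i^c] ≥ 1 − 1/23 = 22/23 > 0, so some outcome avoids every A_i.

15·p = 1/23 ≈ 0.04348; existence CERTIFIED by the union bound.


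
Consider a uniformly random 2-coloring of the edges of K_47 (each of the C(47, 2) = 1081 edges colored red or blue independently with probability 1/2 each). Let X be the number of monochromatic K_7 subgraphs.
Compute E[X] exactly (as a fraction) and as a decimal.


Let X = Σ_S X_S over the C(47, 7) = 62891499 subsets S of size 7, where X_S = 1 if the K_7 on S is monochromatic.
For a fixed S, the K_7 on S has C(7, 2) = 21 edges. P[all 21 edges red] = (1/2)^21, and likewise for blue, so P[monochromatic] = 2·(1/2)^21 = 2^{1 − 21} = 1/1048576.
Summing: E[X] = C(47, 7) · 2^{1 − 21} = 62891499 · 1/1048576 = 62891499/1048576.
Numerically: E[X] ≈ 59.978.

E[X] = C(47,7)·2^(1−C(7,2)) = 62891499/1048576 ≈ 59.978.


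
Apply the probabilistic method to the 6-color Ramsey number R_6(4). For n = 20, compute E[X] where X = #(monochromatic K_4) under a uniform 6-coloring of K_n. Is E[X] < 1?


E[X] = C(20, 4) · 6^{1 − 6} = 4845 · 6^{−5} = 4845/7776.
As a reduced fraction: E[X] = 1615/2592 ≈ 0.623071.
Is E[X] < 1? YES.
Since E[X] < 1, there exists a 6-coloring of K_{20} with no monochromatic K_4; hence R_6(4) > 20.

E[X] = 1615/2592 ≈ 0.623071; E[X] < 1, so R_6(4) > 20.


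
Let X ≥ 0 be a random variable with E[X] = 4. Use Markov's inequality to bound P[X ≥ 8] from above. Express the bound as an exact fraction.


μ = E[X] = 4, a = 8.
Markov: P[X ≥ 8] ≤ μ/a = (4)/8 = 1/2.
Numerically: ≈ 0.5000.
(Since a = 8 > μ = 4.0000, the bound 1/2 is < 1 and informative.)

P[X ≥ 8] ≤ 1/2 ≈ 0.5000.


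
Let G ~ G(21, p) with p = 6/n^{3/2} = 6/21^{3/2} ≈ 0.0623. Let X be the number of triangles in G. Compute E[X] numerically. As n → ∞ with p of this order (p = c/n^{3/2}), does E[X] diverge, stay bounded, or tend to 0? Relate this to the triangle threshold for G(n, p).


Number of potential triangles: C(21, 3) = 1330.
Each occurs with probability p³ ≈ (0.0623)³ ≈ 2.42363e-04.
By linearity: E[X] = C(21, 3)·p³ ≈ 1330 · 2.42363e-04 ≈ 0.322.
Since α = 3/2 > 1, p = c/n^{3/2} = o(1/n) is below the triangle threshold p ~ 1/n. Asymptotically E[X] ~ (c³/6)·n^{3(1−α)} = (6³/6)·n^{-1.5} → 0, so by Markov's inequality G has no triangles w.h.p.

E[X] ≈ 0.322; in regime p = Θ(1/n^{3/2}) E[X] tends to 0 (below the triangle threshold p ~ 1/n).


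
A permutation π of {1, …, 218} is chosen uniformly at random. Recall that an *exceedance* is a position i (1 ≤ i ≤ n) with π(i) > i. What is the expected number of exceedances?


Write X = Σ_{i=1}^{218} X_i, where X_i = 1_{π(i) > i}.
For each fixed i, π(i) is uniform over {1, …, 218} (marginal of a uniform permutation), so P[π(i) > i] = (n − i)/n. Summing: Σ_{i=1}^{218} (n − i)/n = (0 + 1 + … + 217)/218 = 218(218 − 1)/(2·218) = (218 − 1)/2.
Hence E[X] = Σ_{i=1}^{218} (218 − i)/218 = 217/2 ≈ 108.50000.

E[X] = 217/2 = 108.50000.


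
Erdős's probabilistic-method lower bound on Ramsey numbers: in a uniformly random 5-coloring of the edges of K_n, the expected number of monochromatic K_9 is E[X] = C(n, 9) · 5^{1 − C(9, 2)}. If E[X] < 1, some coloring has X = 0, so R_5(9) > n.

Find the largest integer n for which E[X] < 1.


We need C(n, 9) · 5^{1 − 36} < 1, i.e. C(n, 9) < 5^{36 − 1} = 2910383045673370361328125.
Check values of n near the boundary:
  n = 2165: C(2165, 9) = 2832220612024886803272630; 2832220612024886803272630 < 2910383045673370361328125? YES
  n = 2166: C(2166, 9) = 2844037944203015677277940; 2844037944203015677277940 < 2910383045673370361328125? YES
  n = 2167: C(2167, 9) = 2855899084841489792706810; 2855899084841489792706810 < 2910383045673370361328125? YES
  n = 2168: C(2168, 9) = 2867804175977929537095120; 2867804175977929537095120 < 2910383045673370361328125? YES
  n = 2169: C(2169, 9) = 2879753360044504243499683; 2879753360044504243499683 < 2910383045673370361328125? YES
  n = 2170: C(2170, 9) = 2891746779868845075610510; 2891746779868845075610510 < 2910383045673370361328125? YES
  n = 2171: C(2171, 9) = 2903784578674959601827205; 2903784578674959601827205 < 2910383045673370361328125? YES
  n = 2172: C(2172, 9) = 2915866900084148060642020; 2915866900084148060642020 < 2910383045673370361328125? NO
  n = 2173: C(2173, 9) = 2927993888115921319674265; 2927993888115921319674265 < 2910383045673370361328125? NO
  n = 2174: C(2174, 9) = 2940165687188920530702934; 2940165687188920530702934 < 2910383045673370361328125? NO
The largest n with C(n, 9) < 2910383045673370361328125 is n = 2171 (where E[X] = 580756915734991920365441/582076609134674072265625 ≈ 0.997733). Hence R_5(9) > 2171, i.e. R_5(9) ≥ 2172.

Largest n = 2171; hence R_5(9) > 2171.
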